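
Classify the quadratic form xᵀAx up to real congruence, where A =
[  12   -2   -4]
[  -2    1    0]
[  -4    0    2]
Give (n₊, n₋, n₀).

step 0: pivot 12 → sign +
step 1: pivot 2/3 → sign +
step 2: row/col 2 already zero → sign 0
signature = (2, 0, 1)

Answer: (2, 0, 1)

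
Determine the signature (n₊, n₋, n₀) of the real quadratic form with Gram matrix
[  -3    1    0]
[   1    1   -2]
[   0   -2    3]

Answer: (1, 1, 1)

Derivation:
step 0: pivot -3 → sign −
step 1: pivot 4/3 → sign +
step 2: row/col 2 already zero → sign 0
signature = (1, 1, 1)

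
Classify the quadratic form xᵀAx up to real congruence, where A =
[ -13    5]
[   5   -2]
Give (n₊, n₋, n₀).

step 0: pivot -13 → sign −
step 1: pivot -1/13 → sign −
signature = (0, 2, 0)

Answer: (0, 2, 0)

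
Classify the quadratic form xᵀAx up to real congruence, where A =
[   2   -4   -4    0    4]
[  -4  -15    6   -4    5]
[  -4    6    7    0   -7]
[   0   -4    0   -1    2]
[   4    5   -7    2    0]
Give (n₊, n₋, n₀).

step 0: pivot 2 → sign +
step 1: pivot -23 → sign −
step 2: pivot -19/23 → sign −
step 3: pivot -3/19 → sign −
step 4: row/col 4 already zero → sign 0
signature = (1, 3, 1)

Answer: (1, 3, 1)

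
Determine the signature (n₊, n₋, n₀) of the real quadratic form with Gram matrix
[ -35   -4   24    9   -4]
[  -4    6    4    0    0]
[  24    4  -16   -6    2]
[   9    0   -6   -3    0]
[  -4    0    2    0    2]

step 0: pivot -35 → sign −
step 1: pivot 226/35 → sign +
step 2: pivot 24/113 → sign +
step 3: pivot -3/2 → sign −
step 4: pivot -2/3 → sign −
signature = (2, 3, 0)

Answer: (2, 3, 0)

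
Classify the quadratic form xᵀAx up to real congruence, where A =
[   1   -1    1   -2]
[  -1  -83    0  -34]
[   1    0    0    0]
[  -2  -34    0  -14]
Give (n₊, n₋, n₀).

step 0: pivot 1 → sign +
step 1: pivot -84 → sign −
step 2: pivot -83/84 → sign −
step 3: pivot -6/83 → sign −
signature = (1, 3, 0)

Answer: (1, 3, 0)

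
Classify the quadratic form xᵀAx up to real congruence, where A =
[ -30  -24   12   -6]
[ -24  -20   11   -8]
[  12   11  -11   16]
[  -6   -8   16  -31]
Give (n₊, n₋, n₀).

step 0: pivot -30 → sign −
step 1: pivot -4/5 → sign −
step 2: pivot -15/4 → sign −
step 3: pivot 1/15 → sign +
signature = (1, 3, 0)

Answer: (1, 3, 0)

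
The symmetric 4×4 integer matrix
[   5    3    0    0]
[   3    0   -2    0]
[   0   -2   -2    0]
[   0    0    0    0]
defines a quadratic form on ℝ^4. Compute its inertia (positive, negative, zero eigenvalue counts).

step 0: pivot 5 → sign +
step 1: pivot -9/5 → sign −
step 2: pivot 2/9 → sign +
step 3: row/col 3 already zero → sign 0
signature = (2, 1, 1)

Answer: (2, 1, 1)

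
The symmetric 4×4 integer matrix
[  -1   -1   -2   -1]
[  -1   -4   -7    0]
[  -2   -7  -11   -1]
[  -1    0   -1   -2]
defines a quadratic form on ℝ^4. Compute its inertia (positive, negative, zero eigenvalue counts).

step 0: pivot -1 → sign −
step 1: pivot -3 → sign −
step 2: pivot 4/3 → sign +
step 3: pivot -1 → sign −
signature = (1, 3, 0)

Answer: (1, 3, 0)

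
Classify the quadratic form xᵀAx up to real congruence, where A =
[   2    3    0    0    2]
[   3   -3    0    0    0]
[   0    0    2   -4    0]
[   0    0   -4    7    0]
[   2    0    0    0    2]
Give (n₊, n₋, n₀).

step 0: pivot 2 → sign +
step 1: pivot -15/2 → sign −
step 2: pivot 2 → sign +
step 3: pivot -1 → sign −
step 4: pivot 6/5 → sign +
signature = (3, 2, 0)

Answer: (3, 2, 0)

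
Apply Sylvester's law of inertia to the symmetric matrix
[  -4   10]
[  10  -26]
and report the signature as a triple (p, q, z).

step 0: pivot -4 → sign −
step 1: pivot -1 → sign −
signature = (0, 2, 0)

Answer: (0, 2, 0)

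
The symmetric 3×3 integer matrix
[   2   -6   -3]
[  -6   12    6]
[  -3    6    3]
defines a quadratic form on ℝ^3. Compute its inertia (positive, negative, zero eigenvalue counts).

step 0: pivot 2 → sign +
step 1: pivot -6 → sign −
step 2: row/col 2 already zero → sign 0
signature = (1, 1, 1)

Answer: (1, 1, 1)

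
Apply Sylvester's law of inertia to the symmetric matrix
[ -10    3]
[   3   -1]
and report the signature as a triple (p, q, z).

step 0: pivot -10 → sign −
step 1: pivot -1/10 → sign −
signature = (0, 2, 0)

Answer: (0, 2, 0)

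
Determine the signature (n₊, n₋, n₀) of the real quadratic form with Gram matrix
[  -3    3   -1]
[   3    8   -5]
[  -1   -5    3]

step 0: pivot -3 → sign −
step 1: pivot 11 → sign +
step 2: pivot 2/33 → sign +
signature = (2, 1, 0)

Answer: (2, 1, 0)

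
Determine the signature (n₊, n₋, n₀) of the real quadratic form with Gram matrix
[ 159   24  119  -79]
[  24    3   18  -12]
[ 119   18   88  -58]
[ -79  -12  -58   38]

step 0: pivot 159 → sign +
step 1: pivot -33/53 → sign −
step 2: pivot -35/33 → sign −
step 3: pivot -2/35 → sign −
signature = (1, 3, 0)

Answer: (1, 3, 0)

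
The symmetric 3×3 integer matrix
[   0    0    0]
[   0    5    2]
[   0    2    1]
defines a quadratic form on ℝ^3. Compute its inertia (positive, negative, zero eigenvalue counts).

step 0: pivot 5 → sign +
step 1: pivot 1/5 → sign +
step 2: row/col 2 already zero → sign 0
signature = (2, 0, 1)

Answer: (2, 0, 1)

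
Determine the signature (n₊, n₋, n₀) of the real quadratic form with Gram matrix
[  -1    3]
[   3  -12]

step 0: pivot -1 → sign −
step 1: pivot -3 → sign −
signature = (0, 2, 0)

Answer: (0, 2, 0)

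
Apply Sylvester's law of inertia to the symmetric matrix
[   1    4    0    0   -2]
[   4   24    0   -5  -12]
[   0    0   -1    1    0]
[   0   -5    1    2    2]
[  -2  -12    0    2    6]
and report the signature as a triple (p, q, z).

Answer: (3, 2, 0)

Derivation:
step 0: pivot 1 → sign +
step 1: pivot 8 → sign +
step 2: pivot -1 → sign −
step 3: pivot -1/8 → sign −
step 4: pivot 2 → sign +
signature = (3, 2, 0)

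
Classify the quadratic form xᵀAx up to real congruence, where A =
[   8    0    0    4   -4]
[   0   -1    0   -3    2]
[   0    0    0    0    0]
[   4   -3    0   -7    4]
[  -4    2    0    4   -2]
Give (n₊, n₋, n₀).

step 0: pivot 8 → sign +
step 1: pivot -1 → sign −
step 2: row/col 2 already zero → sign 0
step 3: row/col 3 already zero → sign 0
step 4: row/col 4 already zero → sign 0
signature = (1, 1, 3)

Answer: (1, 1, 3)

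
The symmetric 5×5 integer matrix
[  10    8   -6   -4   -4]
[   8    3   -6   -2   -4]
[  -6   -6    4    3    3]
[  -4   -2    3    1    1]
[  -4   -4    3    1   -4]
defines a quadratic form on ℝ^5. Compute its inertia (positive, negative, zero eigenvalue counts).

Answer: (2, 3, 0)

Derivation:
step 0: pivot 10 → sign +
step 1: pivot -17/5 → sign −
step 2: pivot 14/17 → sign +
step 3: pivot -3/14 → sign −
step 4: pivot -1 → sign −
signature = (2, 3, 0)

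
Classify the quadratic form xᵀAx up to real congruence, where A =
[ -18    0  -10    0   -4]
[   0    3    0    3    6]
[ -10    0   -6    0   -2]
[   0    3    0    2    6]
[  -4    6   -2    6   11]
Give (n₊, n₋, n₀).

Answer: (1, 3, 1)

Derivation:
step 0: pivot -18 → sign −
step 1: pivot 3 → sign +
step 2: pivot -4/9 → sign −
step 3: pivot -1 → sign −
step 4: row/col 4 already zero → sign 0
signature = (1, 3, 1)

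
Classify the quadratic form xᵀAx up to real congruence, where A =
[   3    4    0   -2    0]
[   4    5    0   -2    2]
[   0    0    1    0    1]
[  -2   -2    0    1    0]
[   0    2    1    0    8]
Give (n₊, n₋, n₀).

Answer: (4, 1, 0)

Derivation:
step 0: pivot 3 → sign +
step 1: pivot -1/3 → sign −
step 2: pivot 1 → sign +
step 3: pivot 1 → sign +
step 4: pivot 3 → sign +
signature = (4, 1, 0)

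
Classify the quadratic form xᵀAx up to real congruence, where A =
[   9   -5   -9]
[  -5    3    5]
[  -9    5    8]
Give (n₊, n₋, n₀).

Answer: (2, 1, 0)

Derivation:
step 0: pivot 9 → sign +
step 1: pivot 2/9 → sign +
step 2: pivot -1 → sign −
signature = (2, 1, 0)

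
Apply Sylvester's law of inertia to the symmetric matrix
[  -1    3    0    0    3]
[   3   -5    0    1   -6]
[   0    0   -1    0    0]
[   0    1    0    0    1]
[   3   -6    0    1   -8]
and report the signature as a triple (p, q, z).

step 0: pivot -1 → sign −
step 1: pivot 4 → sign +
step 2: pivot -1 → sign −
step 3: pivot -1/4 → sign −
step 4: pivot -1 → sign −
signature = (1, 4, 0)

Answer: (1, 4, 0)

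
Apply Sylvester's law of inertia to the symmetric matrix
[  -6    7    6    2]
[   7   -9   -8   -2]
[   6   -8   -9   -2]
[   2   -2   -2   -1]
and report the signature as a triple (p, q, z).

Answer: (0, 4, 0)

Derivation:
step 0: pivot -6 → sign −
step 1: pivot -5/6 → sign −
step 2: pivot -9/5 → sign −
step 3: pivot -1/9 → sign −
signature = (0, 4, 0)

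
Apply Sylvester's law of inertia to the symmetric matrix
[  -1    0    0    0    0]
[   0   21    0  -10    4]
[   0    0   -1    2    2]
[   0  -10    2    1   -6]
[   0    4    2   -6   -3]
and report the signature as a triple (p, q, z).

Answer: (3, 2, 0)

Derivation:
step 0: pivot -1 → sign −
step 1: pivot 21 → sign +
step 2: pivot -1 → sign −
step 3: pivot 5/21 → sign +
step 4: pivot 1/5 → sign +
signature = (3, 2, 0)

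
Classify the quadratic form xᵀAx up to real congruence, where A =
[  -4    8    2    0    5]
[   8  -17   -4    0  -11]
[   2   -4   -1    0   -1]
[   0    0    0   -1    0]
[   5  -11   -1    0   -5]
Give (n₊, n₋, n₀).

step 0: pivot -4 → sign −
step 1: pivot -1 → sign −
step 2: pivot -1 → sign −
step 3: pivot 9/4 → sign +
step 4: pivot -1 → sign −
signature = (1, 4, 0)

Answer: (1, 4, 0)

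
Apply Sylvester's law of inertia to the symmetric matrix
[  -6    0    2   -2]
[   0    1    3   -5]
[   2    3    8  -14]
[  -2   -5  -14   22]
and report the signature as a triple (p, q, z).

Answer: (1, 3, 0)

Derivation:
step 0: pivot -6 → sign −
step 1: pivot 1 → sign +
step 2: pivot -1/3 → sign −
step 3: pivot -2 → sign −
signature = (1, 3, 0)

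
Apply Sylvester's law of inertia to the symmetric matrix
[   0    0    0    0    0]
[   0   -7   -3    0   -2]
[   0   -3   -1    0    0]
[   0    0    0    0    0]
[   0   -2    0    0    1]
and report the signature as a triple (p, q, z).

step 0: pivot -7 → sign −
step 1: pivot 2/7 → sign +
step 2: pivot -1 → sign −
step 3: row/col 3 already zero → sign 0
step 4: row/col 4 already zero → sign 0
signature = (1, 2, 2)

Answer: (1, 2, 2)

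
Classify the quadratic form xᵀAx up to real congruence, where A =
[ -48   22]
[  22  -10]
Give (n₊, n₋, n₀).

Answer: (1, 1, 0)

Derivation:
step 0: pivot -48 → sign −
step 1: pivot 1/12 → sign +
signature = (1, 1, 0)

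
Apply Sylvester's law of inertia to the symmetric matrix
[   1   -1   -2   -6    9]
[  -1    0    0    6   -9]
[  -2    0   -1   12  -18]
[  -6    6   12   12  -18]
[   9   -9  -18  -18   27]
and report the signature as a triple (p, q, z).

Answer: (1, 3, 1)

Derivation:
step 0: pivot 1 → sign +
step 1: pivot -1 → sign −
step 2: pivot -1 → sign −
step 3: pivot -24 → sign −
step 4: row/col 4 already zero → sign 0
signature = (1, 3, 1)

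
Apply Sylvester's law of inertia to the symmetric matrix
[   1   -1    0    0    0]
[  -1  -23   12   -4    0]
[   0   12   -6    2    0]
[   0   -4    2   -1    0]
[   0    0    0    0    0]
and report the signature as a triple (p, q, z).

Answer: (1, 2, 2)

Derivation:
step 0: pivot 1 → sign +
step 1: pivot -24 → sign −
step 2: pivot -1/3 → sign −
step 3: row/col 3 already zero → sign 0
step 4: row/col 4 already zero → sign 0
signature = (1, 2, 2)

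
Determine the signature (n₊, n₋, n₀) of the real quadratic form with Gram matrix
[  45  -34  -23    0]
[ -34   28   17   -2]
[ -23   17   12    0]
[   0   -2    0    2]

Answer: (3, 1, 0)

Derivation:
step 0: pivot 45 → sign +
step 1: pivot 104/45 → sign +
step 2: pivot 19/104 → sign +
step 3: pivot -6/19 → sign −
signature = (3, 1, 0)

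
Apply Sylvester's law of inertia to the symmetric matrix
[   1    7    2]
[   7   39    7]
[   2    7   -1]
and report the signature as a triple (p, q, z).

step 0: pivot 1 → sign +
step 1: pivot -10 → sign −
step 2: pivot -1/10 → sign −
signature = (1, 2, 0)

Answer: (1, 2, 0)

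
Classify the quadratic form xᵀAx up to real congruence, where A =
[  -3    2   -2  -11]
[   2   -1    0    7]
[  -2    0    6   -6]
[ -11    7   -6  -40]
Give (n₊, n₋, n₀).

step 0: pivot -3 → sign −
step 1: pivot 1/3 → sign +
step 2: pivot 2 → sign +
step 3: row/col 3 already zero → sign 0
signature = (2, 1, 1)

Answer: (2, 1, 1)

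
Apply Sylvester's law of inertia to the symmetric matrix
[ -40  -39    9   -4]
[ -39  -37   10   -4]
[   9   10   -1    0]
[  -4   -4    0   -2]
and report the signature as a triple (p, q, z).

Answer: (1, 3, 0)

Derivation:
step 0: pivot -40 → sign −
step 1: pivot 41/40 → sign +
step 2: pivot -18/41 → sign −
step 3: pivot -2/9 → sign −
signature = (1, 3, 0)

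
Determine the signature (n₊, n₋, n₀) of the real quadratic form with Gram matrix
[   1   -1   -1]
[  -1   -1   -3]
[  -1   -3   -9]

step 0: pivot 1 → sign +
step 1: pivot -2 → sign −
step 2: pivot -2 → sign −
signature = (1, 2, 0)

Answer: (1, 2, 0)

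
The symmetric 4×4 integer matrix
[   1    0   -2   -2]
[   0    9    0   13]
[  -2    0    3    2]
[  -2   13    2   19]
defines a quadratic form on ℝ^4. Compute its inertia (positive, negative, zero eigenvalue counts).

step 0: pivot 1 → sign +
step 1: pivot 9 → sign +
step 2: pivot -1 → sign −
step 3: pivot 2/9 → sign +
signature = (3, 1, 0)

Answer: (3, 1, 0)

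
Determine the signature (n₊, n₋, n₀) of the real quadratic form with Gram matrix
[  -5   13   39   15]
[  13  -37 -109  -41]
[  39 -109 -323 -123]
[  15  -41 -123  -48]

step 0: pivot -5 → sign −
step 1: pivot -16/5 → sign −
step 2: pivot -3/4 → sign −
step 3: pivot 1/3 → sign +
signature = (1, 3, 0)

Answer: (1, 3, 0)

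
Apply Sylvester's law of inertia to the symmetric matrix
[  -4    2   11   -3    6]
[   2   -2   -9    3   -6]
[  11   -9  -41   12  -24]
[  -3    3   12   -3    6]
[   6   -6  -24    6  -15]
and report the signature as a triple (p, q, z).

step 0: pivot -4 → sign −
step 1: pivot -1 → sign −
step 2: pivot 3/2 → sign +
step 3: pivot -3 → sign −
step 4: row/col 4 already zero → sign 0
signature = (1, 3, 1)

Answer: (1, 3, 1)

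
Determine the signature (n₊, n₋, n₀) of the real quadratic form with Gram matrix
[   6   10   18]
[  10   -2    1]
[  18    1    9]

step 0: pivot 6 → sign +
step 1: pivot -56/3 → sign −
step 2: pivot 3/56 → sign +
signature = (2, 1, 0)

Answer: (2, 1, 0)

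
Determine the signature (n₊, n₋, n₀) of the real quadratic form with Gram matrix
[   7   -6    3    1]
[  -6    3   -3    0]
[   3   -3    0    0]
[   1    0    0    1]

step 0: pivot 7 → sign +
step 1: pivot -15/7 → sign −
step 2: pivot -6/5 → sign −
step 3: pivot 3/2 → sign +
signature = (2, 2, 0)

Answer: (2, 2, 0)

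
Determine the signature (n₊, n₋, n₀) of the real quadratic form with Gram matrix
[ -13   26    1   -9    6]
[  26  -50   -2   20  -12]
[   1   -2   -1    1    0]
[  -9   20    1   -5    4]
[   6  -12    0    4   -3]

step 0: pivot -13 → sign −
step 1: pivot 2 → sign +
step 2: pivot -12/13 → sign −
step 3: pivot -2/3 → sign −
step 4: row/col 4 already zero → sign 0
signature = (1, 3, 1)

Answer: (1, 3, 1)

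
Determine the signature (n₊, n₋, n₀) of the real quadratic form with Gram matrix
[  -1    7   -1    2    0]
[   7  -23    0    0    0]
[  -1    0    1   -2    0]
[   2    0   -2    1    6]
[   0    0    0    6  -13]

Answer: (2, 3, 0)

Derivation:
step 0: pivot -1 → sign −
step 1: pivot 26 → sign +
step 2: pivot 3/26 → sign +
step 3: pivot -3 → sign −
step 4: pivot -1 → sign −
signature = (2, 3, 0)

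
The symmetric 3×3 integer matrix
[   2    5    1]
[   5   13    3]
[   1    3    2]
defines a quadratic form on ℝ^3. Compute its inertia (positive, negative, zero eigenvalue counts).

step 0: pivot 2 → sign +
step 1: pivot 1/2 → sign +
step 2: pivot 1 → sign +
signature = (3, 0, 0)

Answer: (3, 0, 0)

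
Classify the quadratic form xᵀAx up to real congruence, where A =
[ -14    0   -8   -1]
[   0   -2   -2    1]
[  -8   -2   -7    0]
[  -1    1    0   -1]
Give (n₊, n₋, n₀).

step 0: pivot -14 → sign −
step 1: pivot -2 → sign −
step 2: pivot -3/7 → sign −
step 3: row/col 3 already zero → sign 0
signature = (0, 3, 1)

Answer: (0, 3, 1)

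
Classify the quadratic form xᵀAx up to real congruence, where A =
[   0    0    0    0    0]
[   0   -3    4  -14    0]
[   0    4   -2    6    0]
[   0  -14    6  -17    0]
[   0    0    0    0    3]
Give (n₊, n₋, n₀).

step 0: pivot -3 → sign −
step 1: pivot 10/3 → sign +
step 2: pivot 1/5 → sign +
step 3: pivot 3 → sign +
step 4: row/col 4 already zero → sign 0
signature = (3, 1, 1)

Answer: (3, 1, 1)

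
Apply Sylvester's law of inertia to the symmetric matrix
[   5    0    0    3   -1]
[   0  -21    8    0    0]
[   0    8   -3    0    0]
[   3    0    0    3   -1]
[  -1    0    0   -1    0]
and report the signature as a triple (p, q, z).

Answer: (3, 2, 0)

Derivation:
step 0: pivot 5 → sign +
step 1: pivot -21 → sign −
step 2: pivot 1/21 → sign +
step 3: pivot 6/5 → sign +
step 4: pivot -1/3 → sign −
signature = (3, 2, 0)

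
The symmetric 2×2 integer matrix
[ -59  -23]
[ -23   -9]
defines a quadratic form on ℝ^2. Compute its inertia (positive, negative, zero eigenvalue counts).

Answer: (0, 2, 0)

Derivation:
step 0: pivot -59 → sign −
step 1: pivot -2/59 → sign −
signature = (0, 2, 0)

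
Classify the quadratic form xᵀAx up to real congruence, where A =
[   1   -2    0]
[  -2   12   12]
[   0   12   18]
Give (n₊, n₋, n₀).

step 0: pivot 1 → sign +
step 1: pivot 8 → sign +
step 2: row/col 2 already zero → sign 0
signature = (2, 0, 1)

Answer: (2, 0, 1)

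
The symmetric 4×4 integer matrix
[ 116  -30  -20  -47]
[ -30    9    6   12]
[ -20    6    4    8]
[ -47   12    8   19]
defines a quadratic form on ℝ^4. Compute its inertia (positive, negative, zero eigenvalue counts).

step 0: pivot 116 → sign +
step 1: pivot 36/29 → sign +
step 2: pivot -1/16 → sign −
step 3: row/col 3 already zero → sign 0
signature = (2, 1, 1)

Answer: (2, 1, 1)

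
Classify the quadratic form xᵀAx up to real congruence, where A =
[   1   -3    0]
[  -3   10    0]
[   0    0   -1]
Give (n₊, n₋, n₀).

Answer: (2, 1, 0)

Derivation:
step 0: pivot 1 → sign +
step 1: pivot 1 → sign +
step 2: pivot -1 → sign −
signature = (2, 1, 0)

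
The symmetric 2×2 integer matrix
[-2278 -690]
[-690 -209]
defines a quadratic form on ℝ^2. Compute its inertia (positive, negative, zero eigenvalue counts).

step 0: pivot -2278 → sign −
step 1: pivot -1/1139 → sign −
signature = (0, 2, 0)

Answer: (0, 2, 0)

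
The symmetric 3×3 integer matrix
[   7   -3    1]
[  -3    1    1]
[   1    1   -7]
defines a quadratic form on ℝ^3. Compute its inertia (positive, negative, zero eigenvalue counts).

Answer: (1, 1, 1)

Derivation:
step 0: pivot 7 → sign +
step 1: pivot -2/7 → sign −
step 2: row/col 2 already zero → sign 0
signature = (1, 1, 1)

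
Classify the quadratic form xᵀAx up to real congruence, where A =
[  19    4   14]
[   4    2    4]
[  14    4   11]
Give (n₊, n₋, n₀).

Answer: (2, 1, 0)

Derivation:
step 0: pivot 19 → sign +
step 1: pivot 22/19 → sign +
step 2: pivot -3/11 → sign −
signature = (2, 1, 0)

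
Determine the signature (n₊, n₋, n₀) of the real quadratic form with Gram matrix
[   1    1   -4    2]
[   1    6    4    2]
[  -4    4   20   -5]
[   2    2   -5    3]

step 0: pivot 1 → sign +
step 1: pivot 5 → sign +
step 2: pivot -44/5 → sign −
step 3: pivot 1/44 → sign +
signature = (3, 1, 0)

Answer: (3, 1, 0)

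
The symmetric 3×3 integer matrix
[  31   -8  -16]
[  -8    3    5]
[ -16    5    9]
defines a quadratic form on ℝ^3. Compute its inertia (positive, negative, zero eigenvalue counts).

step 0: pivot 31 → sign +
step 1: pivot 29/31 → sign +
step 2: pivot -2/29 → sign −
signature = (2, 1, 0)

Answer: (2, 1, 0)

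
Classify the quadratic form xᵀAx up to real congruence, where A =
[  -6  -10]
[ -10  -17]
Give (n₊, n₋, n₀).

step 0: pivot -6 → sign −
step 1: pivot -1/3 → sign −
signature = (0, 2, 0)

Answer: (0, 2, 0)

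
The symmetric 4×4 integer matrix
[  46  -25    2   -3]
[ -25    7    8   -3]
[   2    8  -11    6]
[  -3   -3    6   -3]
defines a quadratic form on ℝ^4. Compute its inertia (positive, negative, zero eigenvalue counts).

step 0: pivot 46 → sign +
step 1: pivot -303/46 → sign −
step 2: pivot 439/303 → sign +
step 3: pivot 6/439 → sign +
signature = (3, 1, 0)

Answer: (3, 1, 0)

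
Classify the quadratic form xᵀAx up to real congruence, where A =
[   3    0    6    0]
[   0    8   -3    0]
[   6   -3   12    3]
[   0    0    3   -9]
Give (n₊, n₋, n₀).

step 0: pivot 3 → sign +
step 1: pivot 8 → sign +
step 2: pivot -9/8 → sign −
step 3: pivot -1 → sign −
signature = (2, 2, 0)

Answer: (2, 2, 0)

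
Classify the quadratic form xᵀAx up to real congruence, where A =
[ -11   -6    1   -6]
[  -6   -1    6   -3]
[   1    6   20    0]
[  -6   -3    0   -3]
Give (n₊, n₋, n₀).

Answer: (3, 1, 0)

Derivation:
step 0: pivot -11 → sign −
step 1: pivot 25/11 → sign +
step 2: pivot 7 → sign +
step 3: pivot 6/175 → sign +
signature = (3, 1, 0)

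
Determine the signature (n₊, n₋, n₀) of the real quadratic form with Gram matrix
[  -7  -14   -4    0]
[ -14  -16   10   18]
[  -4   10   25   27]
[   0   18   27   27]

Answer: (2, 1, 1)

Derivation:
step 0: pivot -7 → sign −
step 1: pivot 12 → sign +
step 2: pivot 2/7 → sign +
step 3: row/col 3 already zero → sign 0
signature = (2, 1, 1)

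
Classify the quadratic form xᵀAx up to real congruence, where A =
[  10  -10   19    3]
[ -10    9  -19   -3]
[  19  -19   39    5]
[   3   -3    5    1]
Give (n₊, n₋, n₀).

step 0: pivot 10 → sign +
step 1: pivot -1 → sign −
step 2: pivot 29/10 → sign +
step 3: pivot -2/29 → sign −
signature = (2, 2, 0)

Answer: (2, 2, 0)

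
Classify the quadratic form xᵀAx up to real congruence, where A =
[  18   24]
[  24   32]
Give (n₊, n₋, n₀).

step 0: pivot 18 → sign +
step 1: row/col 1 already zero → sign 0
signature = (1, 0, 1)

Answer: (1, 0, 1)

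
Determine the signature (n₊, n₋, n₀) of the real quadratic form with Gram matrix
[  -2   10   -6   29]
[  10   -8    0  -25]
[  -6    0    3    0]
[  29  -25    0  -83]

step 0: pivot -2 → sign −
step 1: pivot 42 → sign +
step 2: pivot -3/7 → sign −
step 3: pivot -3/2 → sign −
signature = (1, 3, 0)

Answer: (1, 3, 0)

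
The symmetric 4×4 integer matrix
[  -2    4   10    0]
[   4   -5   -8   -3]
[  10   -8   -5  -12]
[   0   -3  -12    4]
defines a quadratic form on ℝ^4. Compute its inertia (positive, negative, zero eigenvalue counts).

Answer: (2, 2, 0)

Derivation:
step 0: pivot -2 → sign −
step 1: pivot 3 → sign +
step 2: pivot -3 → sign −
step 3: pivot 1 → sign +
signature = (2, 2, 0)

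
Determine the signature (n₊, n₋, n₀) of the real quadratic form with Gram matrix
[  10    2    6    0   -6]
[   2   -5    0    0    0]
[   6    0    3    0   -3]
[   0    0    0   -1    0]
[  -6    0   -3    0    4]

Answer: (2, 3, 0)

Derivation:
step 0: pivot 10 → sign +
step 1: pivot -27/5 → sign −
step 2: pivot -1/3 → sign −
step 3: pivot -1 → sign −
step 4: pivot 1 → sign +
signature = (2, 3, 0)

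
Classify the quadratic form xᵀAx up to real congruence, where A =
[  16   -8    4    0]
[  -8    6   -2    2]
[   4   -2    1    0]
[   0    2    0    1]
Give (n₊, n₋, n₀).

Answer: (2, 1, 1)

Derivation:
step 0: pivot 16 → sign +
step 1: pivot 2 → sign +
step 2: pivot -1 → sign −
step 3: row/col 3 already zero → sign 0
signature = (2, 1, 1)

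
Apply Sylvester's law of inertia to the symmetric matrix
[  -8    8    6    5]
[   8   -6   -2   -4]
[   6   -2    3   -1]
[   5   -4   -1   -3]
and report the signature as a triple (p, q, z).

step 0: pivot -8 → sign −
step 1: pivot 2 → sign +
step 2: pivot -1/2 → sign −
step 3: pivot 3/4 → sign +
signature = (2, 2, 0)

Answer: (2, 2, 0)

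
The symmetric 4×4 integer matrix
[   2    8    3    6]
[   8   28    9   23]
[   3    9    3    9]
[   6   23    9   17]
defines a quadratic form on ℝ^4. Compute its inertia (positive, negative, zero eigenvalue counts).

Answer: (2, 2, 0)

Derivation:
step 0: pivot 2 → sign +
step 1: pivot -4 → sign −
step 2: pivot 3/4 → sign +
step 3: pivot -3/2 → sign −
signature = (2, 2, 0)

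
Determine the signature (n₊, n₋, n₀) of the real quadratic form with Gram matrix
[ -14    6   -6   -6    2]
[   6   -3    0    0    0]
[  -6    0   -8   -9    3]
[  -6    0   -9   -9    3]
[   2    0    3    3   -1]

step 0: pivot -14 → sign −
step 1: pivot -3/7 → sign −
step 2: pivot 10 → sign +
step 3: pivot 9/10 → sign +
step 4: row/col 4 already zero → sign 0
signature = (2, 2, 1)

Answer: (2, 2, 1)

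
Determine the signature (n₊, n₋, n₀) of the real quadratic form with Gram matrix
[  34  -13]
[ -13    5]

Answer: (2, 0, 0)

Derivation:
step 0: pivot 34 → sign +
step 1: pivot 1/34 → sign +
signature = (2, 0, 0)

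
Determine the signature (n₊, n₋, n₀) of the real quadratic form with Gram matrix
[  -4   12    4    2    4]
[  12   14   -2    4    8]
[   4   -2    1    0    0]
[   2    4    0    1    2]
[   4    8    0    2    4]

Answer: (2, 1, 2)

Derivation:
step 0: pivot -4 → sign −
step 1: pivot 50 → sign +
step 2: pivot 3 → sign +
step 3: row/col 3 already zero → sign 0
step 4: row/col 4 already zero → sign 0
signature = (2, 1, 2)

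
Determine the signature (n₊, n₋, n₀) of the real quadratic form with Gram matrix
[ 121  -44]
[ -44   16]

Answer: (1, 0, 1)

Derivation:
step 0: pivot 121 → sign +
step 1: row/col 1 already zero → sign 0
signature = (1, 0, 1)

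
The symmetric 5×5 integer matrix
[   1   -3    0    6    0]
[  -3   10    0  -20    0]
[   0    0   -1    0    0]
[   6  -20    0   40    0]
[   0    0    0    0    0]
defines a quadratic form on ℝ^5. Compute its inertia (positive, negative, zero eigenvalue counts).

step 0: pivot 1 → sign +
step 1: pivot 1 → sign +
step 2: pivot -1 → sign −
step 3: row/col 3 already zero → sign 0
step 4: row/col 4 already zero → sign 0
signature = (2, 1, 2)

Answer: (2, 1, 2)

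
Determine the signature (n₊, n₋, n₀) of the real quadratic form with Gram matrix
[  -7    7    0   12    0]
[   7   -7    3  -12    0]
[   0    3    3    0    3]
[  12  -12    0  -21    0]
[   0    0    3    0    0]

step 0: pivot -7 → sign −
step 1: pivot 3 → sign +
step 2: pivot -3 → sign −
step 3: pivot -3/7 → sign −
step 4: row/col 4 already zero → sign 0
signature = (1, 3, 1)

Answer: (1, 3, 1)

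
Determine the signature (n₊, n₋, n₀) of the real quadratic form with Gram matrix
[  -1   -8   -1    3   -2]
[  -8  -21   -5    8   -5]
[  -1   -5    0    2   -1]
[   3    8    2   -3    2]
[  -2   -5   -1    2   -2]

step 0: pivot -1 → sign −
step 1: pivot 43 → sign +
step 2: pivot 34/43 → sign +
step 3: pivot 1/34 → sign +
step 4: pivot -1 → sign −
signature = (3, 2, 0)

Answer: (3, 2, 0)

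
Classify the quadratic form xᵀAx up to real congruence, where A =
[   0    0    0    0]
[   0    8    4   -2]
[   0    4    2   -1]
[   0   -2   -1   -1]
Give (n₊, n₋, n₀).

step 0: pivot 8 → sign +
step 1: pivot -3/2 → sign −
step 2: row/col 2 already zero → sign 0
step 3: row/col 3 already zero → sign 0
signature = (1, 1, 2)

Answer: (1, 1, 2)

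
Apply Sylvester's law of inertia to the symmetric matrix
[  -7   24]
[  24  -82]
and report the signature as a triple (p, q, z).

Answer: (1, 1, 0)

Derivation:
step 0: pivot -7 → sign −
step 1: pivot 2/7 → sign +
signature = (1, 1, 0)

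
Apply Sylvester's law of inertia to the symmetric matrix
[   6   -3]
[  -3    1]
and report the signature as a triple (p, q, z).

Answer: (1, 1, 0)

Derivation:
step 0: pivot 6 → sign +
step 1: pivot -1/2 → sign −
signature = (1, 1, 0)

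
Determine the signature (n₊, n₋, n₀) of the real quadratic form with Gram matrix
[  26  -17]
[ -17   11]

Answer: (1, 1, 0)

Derivation:
step 0: pivot 26 → sign +
step 1: pivot -3/26 → sign −
signature = (1, 1, 0)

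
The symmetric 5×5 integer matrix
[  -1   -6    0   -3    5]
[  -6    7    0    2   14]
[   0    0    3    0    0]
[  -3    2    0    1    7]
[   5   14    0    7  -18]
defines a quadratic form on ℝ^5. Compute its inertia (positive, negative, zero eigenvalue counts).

step 0: pivot -1 → sign −
step 1: pivot 43 → sign +
step 2: pivot 3 → sign +
step 3: pivot 30/43 → sign +
step 4: pivot 3/5 → sign +
signature = (4, 1, 0)

Answer: (4, 1, 0)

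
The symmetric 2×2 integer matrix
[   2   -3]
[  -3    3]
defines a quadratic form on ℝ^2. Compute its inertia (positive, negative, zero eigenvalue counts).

Answer: (1, 1, 0)

Derivation:
step 0: pivot 2 → sign +
step 1: pivot -3/2 → sign −
signature = (1, 1, 0)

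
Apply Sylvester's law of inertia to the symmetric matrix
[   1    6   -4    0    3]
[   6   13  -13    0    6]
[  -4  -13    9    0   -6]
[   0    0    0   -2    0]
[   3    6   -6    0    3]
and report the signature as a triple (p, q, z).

step 0: pivot 1 → sign +
step 1: pivot -23 → sign −
step 2: pivot -40/23 → sign −
step 3: pivot -2 → sign −
step 4: pivot 3/10 → sign +
signature = (2, 3, 0)

Answer: (2, 3, 0)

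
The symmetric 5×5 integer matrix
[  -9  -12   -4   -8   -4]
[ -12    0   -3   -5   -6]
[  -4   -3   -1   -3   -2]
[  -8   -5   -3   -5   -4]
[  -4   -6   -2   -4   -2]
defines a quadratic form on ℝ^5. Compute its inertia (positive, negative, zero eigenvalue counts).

step 0: pivot -9 → sign −
step 1: pivot 16 → sign +
step 2: pivot 7/16 → sign +
step 3: pivot -4/63 → sign −
step 4: pivot 1 → sign +
signature = (3, 2, 0)

Answer: (3, 2, 0)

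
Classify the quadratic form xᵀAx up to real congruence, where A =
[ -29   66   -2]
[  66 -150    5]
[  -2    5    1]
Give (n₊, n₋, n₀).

step 0: pivot -29 → sign −
step 1: pivot 6/29 → sign +
step 2: pivot 1/6 → sign +
signature = (2, 1, 0)

Answer: (2, 1, 0)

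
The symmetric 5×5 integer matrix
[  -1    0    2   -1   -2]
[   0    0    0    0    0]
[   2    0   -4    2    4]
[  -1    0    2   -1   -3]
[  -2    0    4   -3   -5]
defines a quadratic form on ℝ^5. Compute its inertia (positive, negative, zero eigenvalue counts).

Answer: (1, 2, 2)

Derivation:
step 0: pivot -1 → sign −
step 1: pivot -1 → sign −
step 2: pivot 1 → sign +
step 3: row/col 3 already zero → sign 0
step 4: row/col 4 already zero → sign 0
signature = (1, 2, 2)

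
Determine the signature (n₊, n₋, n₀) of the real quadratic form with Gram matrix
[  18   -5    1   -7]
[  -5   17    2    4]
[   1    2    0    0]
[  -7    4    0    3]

step 0: pivot 18 → sign +
step 1: pivot 281/18 → sign +
step 2: pivot -109/281 → sign −
step 3: pivot 3/109 → sign +
signature = (3, 1, 0)

Answer: (3, 1, 0)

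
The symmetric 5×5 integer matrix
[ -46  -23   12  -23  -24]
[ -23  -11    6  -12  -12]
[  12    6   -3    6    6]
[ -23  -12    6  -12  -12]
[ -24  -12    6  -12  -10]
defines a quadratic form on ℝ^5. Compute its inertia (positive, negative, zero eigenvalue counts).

step 0: pivot -46 → sign −
step 1: pivot 1/2 → sign +
step 2: pivot 3/23 → sign +
step 3: pivot -1 → sign −
step 4: pivot 2 → sign +
signature = (3, 2, 0)

Answer: (3, 2, 0)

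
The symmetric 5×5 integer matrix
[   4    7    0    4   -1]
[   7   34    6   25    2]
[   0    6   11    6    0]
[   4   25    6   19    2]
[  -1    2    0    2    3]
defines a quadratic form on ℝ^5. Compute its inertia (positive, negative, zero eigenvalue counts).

Answer: (4, 1, 0)

Derivation:
step 0: pivot 4 → sign +
step 1: pivot 87/4 → sign +
step 2: pivot 271/29 → sign +
step 3: pivot -3/271 → sign −
step 4: pivot 2 → sign +
signature = (4, 1, 0)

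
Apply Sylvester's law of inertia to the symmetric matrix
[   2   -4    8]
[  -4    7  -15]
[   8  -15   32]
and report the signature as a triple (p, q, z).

Answer: (2, 1, 0)

Derivation:
step 0: pivot 2 → sign +
step 1: pivot -1 → sign −
step 2: pivot 1 → sign +
signature = (2, 1, 0)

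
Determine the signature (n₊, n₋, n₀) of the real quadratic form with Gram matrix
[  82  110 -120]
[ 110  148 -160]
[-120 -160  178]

step 0: pivot 82 → sign +
step 1: pivot 18/41 → sign +
step 2: pivot 2/9 → sign +
signature = (3, 0, 0)

Answer: (3, 0, 0)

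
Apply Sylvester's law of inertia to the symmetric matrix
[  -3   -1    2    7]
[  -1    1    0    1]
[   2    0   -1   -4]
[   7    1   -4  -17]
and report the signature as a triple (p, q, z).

step 0: pivot -3 → sign −
step 1: pivot 4/3 → sign +
step 2: pivot -2 → sign −
step 3: row/col 3 already zero → sign 0
signature = (1, 2, 1)

Answer: (1, 2, 1)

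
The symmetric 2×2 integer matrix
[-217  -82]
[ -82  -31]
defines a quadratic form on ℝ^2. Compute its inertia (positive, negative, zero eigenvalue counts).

step 0: pivot -217 → sign −
step 1: pivot -3/217 → sign −
signature = (0, 2, 0)

Answer: (0, 2, 0)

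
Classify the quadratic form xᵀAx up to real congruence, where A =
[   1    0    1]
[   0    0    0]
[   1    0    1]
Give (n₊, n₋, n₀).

Answer: (1, 0, 2)

Derivation:
step 0: pivot 1 → sign +
step 1: row/col 1 already zero → sign 0
step 2: row/col 2 already zero → sign 0
signature = (1, 0, 2)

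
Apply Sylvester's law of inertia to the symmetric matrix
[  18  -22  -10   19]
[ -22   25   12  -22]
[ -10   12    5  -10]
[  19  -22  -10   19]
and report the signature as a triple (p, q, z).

Answer: (2, 2, 0)

Derivation:
step 0: pivot 18 → sign +
step 1: pivot -17/9 → sign −
step 2: pivot -9/17 → sign −
step 3: pivot 1/18 → sign +
signature = (2, 2, 0)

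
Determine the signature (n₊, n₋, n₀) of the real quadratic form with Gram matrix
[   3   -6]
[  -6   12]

step 0: pivot 3 → sign +
step 1: row/col 1 already zero → sign 0
signature = (1, 0, 1)

Answer: (1, 0, 1)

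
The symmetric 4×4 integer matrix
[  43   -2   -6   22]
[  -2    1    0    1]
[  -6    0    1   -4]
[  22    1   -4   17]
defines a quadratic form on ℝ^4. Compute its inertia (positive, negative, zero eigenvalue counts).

step 0: pivot 43 → sign +
step 1: pivot 39/43 → sign +
step 2: pivot 1/13 → sign +
step 3: row/col 3 already zero → sign 0
signature = (3, 0, 1)

Answer: (3, 0, 1)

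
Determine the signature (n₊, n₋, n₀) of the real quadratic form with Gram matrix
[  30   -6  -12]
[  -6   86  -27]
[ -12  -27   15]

Answer: (3, 0, 0)

Derivation:
step 0: pivot 30 → sign +
step 1: pivot 424/5 → sign +
step 2: pivot 3/424 → sign +
signature = (3, 0, 0)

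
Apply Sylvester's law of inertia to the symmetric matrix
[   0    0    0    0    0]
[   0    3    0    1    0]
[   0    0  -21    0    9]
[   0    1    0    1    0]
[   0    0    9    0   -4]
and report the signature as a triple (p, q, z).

Answer: (2, 2, 1)

Derivation:
step 0: pivot 3 → sign +
step 1: pivot -21 → sign −
step 2: pivot 2/3 → sign +
step 3: pivot -1/7 → sign −
step 4: row/col 4 already zero → sign 0
signature = (2, 2, 1)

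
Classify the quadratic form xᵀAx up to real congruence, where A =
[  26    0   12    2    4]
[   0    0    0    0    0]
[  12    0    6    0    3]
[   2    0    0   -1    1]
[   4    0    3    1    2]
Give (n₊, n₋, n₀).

step 0: pivot 26 → sign +
step 1: pivot 6/13 → sign +
step 2: pivot -3 → sign −
step 3: pivot 3/2 → sign +
step 4: row/col 4 already zero → sign 0
signature = (3, 1, 1)

Answer: (3, 1, 1)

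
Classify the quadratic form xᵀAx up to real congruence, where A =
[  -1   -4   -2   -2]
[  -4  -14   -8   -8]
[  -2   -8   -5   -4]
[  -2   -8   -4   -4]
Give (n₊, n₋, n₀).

Answer: (1, 2, 1)

Derivation:
step 0: pivot -1 → sign −
step 1: pivot 2 → sign +
step 2: pivot -1 → sign −
step 3: row/col 3 already zero → sign 0
signature = (1, 2, 1)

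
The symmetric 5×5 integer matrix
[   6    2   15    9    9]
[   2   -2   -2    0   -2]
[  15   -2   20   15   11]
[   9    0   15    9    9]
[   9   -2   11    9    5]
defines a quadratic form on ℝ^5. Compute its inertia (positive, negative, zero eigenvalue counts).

Answer: (2, 3, 0)

Derivation:
step 0: pivot 6 → sign +
step 1: pivot -8/3 → sign −
step 2: pivot 7/8 → sign +
step 3: pivot -9/7 → sign −
step 4: pivot -2 → sign −
signature = (2, 3, 0)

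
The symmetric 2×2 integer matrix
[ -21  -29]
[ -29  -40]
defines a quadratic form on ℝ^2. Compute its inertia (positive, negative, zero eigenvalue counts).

step 0: pivot -21 → sign −
step 1: pivot 1/21 → sign +
signature = (1, 1, 0)

Answer: (1, 1, 0)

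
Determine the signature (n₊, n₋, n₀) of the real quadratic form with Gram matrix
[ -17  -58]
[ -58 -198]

step 0: pivot -17 → sign −
step 1: pivot -2/17 → sign −
signature = (0, 2, 0)

Answer: (0, 2, 0)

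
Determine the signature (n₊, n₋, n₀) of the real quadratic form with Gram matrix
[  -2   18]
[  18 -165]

step 0: pivot -2 → sign −
step 1: pivot -3 → sign −
signature = (0, 2, 0)

Answer: (0, 2, 0)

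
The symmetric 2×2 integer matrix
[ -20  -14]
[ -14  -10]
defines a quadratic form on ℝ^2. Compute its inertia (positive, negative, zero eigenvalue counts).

step 0: pivot -20 → sign −
step 1: pivot -1/5 → sign −
signature = (0, 2, 0)

Answer: (0, 2, 0)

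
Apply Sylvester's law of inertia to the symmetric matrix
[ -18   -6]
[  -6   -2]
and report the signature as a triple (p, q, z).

Answer: (0, 1, 1)

Derivation:
step 0: pivot -18 → sign −
step 1: row/col 1 already zero → sign 0
signature = (0, 1, 1)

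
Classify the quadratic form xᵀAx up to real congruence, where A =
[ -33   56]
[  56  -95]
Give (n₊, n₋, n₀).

Answer: (1, 1, 0)

Derivation:
step 0: pivot -33 → sign −
step 1: pivot 1/33 → sign +
signature = (1, 1, 0)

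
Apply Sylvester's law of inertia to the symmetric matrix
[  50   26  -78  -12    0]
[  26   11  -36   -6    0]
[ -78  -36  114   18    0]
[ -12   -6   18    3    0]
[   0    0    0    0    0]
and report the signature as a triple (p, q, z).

Answer: (2, 1, 2)

Derivation:
step 0: pivot 50 → sign +
step 1: pivot -63/25 → sign −
step 2: pivot 4/7 → sign +
step 3: row/col 3 already zero → sign 0
step 4: row/col 4 already zero → sign 0
signature = (2, 1, 2)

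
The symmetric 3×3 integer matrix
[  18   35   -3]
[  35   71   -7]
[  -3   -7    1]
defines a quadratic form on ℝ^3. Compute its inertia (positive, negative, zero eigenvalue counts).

step 0: pivot 18 → sign +
step 1: pivot 53/18 → sign +
step 2: pivot 2/53 → sign +
signature = (3, 0, 0)

Answer: (3, 0, 0)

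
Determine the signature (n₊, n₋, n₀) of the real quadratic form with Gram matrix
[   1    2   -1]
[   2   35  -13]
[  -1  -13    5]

step 0: pivot 1 → sign +
step 1: pivot 31 → sign +
step 2: pivot 3/31 → sign +
signature = (3, 0, 0)

Answer: (3, 0, 0)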